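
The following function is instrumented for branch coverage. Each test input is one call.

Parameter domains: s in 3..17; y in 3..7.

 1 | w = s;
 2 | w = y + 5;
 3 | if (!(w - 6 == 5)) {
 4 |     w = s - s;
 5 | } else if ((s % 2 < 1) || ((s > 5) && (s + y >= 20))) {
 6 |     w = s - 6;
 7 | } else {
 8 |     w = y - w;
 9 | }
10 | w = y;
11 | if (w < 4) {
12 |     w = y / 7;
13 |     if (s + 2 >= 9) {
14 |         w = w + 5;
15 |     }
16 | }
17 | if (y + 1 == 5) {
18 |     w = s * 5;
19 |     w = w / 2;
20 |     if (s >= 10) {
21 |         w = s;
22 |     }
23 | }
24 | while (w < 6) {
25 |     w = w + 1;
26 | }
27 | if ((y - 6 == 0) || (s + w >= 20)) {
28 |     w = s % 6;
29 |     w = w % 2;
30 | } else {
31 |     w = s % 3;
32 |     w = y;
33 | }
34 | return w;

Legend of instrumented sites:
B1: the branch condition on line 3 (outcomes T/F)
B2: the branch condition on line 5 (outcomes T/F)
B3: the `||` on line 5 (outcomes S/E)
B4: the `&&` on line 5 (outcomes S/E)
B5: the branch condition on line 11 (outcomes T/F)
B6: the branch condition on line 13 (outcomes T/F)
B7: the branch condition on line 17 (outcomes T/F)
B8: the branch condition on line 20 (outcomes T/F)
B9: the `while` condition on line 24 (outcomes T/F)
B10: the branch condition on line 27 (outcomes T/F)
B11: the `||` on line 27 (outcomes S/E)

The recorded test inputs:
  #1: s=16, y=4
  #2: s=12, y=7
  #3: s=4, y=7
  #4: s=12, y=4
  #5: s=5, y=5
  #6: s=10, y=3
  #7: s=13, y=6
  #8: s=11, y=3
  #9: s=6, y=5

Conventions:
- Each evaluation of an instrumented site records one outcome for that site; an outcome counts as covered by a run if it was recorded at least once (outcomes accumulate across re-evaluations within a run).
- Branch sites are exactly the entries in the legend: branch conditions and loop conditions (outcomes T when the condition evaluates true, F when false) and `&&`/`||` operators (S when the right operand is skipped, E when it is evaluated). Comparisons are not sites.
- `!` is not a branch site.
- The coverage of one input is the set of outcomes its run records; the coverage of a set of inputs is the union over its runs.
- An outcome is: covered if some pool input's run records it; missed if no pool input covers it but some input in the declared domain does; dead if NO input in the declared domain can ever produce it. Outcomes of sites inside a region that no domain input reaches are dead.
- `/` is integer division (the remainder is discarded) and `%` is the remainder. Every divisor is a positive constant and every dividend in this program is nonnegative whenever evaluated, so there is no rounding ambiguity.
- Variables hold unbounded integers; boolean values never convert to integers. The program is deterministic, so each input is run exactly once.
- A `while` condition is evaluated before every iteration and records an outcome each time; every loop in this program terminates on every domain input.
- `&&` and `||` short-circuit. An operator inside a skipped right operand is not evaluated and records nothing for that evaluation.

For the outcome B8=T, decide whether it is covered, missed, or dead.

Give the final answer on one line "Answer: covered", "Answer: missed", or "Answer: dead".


B8=T is recorded by pool input(s) 1, 4 -> covered
Answer: covered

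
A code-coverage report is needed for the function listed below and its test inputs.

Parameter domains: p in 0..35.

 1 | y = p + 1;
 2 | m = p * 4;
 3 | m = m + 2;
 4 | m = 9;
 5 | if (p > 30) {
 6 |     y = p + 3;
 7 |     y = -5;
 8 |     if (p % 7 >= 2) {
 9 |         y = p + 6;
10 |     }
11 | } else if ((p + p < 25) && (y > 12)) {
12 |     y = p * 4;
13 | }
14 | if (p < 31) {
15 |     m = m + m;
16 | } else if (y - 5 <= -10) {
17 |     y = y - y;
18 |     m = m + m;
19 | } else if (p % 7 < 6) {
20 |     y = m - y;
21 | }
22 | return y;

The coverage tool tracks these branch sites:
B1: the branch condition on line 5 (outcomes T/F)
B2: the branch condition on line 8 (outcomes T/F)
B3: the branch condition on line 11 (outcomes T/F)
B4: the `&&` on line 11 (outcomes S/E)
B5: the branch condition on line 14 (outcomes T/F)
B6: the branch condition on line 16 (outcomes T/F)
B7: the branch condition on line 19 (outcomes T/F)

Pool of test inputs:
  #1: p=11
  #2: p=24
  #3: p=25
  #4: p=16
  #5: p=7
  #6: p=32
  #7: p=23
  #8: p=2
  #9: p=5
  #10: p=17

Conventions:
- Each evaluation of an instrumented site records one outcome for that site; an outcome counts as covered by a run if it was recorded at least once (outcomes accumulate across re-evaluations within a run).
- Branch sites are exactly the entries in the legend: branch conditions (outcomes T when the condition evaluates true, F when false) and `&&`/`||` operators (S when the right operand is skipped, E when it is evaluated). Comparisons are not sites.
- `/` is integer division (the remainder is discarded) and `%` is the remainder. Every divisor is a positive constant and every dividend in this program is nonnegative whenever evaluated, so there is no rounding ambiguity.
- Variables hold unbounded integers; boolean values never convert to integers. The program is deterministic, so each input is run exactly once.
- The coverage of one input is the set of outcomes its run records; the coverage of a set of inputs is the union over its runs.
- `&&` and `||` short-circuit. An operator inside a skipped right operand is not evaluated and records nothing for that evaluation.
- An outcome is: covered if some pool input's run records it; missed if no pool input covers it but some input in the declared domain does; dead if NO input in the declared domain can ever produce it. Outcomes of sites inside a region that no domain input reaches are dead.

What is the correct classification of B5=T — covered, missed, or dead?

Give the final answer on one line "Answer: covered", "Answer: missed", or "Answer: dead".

B5=T is recorded by pool input(s) 1, 2, 3, 4, 5, 7, 8, 9, 10 -> covered

Answer: covered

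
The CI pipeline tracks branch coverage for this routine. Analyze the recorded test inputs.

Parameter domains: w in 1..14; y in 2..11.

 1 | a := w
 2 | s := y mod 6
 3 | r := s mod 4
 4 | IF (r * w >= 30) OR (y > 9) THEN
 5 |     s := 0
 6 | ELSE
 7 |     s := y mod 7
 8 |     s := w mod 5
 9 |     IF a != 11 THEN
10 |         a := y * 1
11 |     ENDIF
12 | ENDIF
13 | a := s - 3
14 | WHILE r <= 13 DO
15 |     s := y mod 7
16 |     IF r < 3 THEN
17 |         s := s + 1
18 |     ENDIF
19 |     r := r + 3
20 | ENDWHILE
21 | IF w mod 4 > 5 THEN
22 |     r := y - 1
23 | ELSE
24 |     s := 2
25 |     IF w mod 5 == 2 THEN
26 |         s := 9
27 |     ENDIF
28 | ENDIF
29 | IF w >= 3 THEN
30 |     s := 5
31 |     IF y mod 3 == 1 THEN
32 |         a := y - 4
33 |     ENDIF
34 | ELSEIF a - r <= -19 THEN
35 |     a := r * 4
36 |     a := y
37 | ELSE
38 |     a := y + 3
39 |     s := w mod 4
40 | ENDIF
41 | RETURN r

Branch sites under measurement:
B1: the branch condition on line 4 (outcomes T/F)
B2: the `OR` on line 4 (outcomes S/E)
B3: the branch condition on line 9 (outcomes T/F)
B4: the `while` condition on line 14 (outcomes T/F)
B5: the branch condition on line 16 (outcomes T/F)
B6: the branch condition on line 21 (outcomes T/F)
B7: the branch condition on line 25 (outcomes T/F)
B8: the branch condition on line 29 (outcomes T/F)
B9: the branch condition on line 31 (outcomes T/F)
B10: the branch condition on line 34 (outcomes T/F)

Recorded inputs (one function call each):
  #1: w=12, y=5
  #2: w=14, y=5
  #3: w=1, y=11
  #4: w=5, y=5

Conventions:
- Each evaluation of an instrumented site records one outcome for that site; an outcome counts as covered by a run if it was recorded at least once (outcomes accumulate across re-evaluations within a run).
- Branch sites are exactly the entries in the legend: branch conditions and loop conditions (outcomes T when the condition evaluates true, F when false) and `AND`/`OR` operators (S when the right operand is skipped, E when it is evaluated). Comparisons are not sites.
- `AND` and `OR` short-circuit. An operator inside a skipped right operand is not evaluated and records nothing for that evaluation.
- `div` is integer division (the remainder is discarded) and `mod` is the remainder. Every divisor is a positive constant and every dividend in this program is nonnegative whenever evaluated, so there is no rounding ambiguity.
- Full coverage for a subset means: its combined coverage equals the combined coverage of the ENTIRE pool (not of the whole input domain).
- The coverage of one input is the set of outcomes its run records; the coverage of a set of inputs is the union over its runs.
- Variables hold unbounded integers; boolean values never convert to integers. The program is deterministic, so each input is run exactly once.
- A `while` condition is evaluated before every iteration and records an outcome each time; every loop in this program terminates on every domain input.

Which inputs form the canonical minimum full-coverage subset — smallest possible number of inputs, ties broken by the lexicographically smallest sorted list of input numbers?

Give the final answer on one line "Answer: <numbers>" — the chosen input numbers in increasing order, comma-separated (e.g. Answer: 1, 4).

input #1, w=12, y=5: events B2->E, B1->F, B3->T, B4->T, B5->T, B4->T, B5->F, B4->T, B5->F, B4->T, B5->F, B4->T, B5->F, B4->F, ...; outcomes B1=F, B2=E, B3=T, B4=T, B4=F, B5=T, B5=F, B6=F, B7=T, B8=T, B9=F
input #2, w=14, y=5: events B2->E, B1->F, B3->T, B4->T, B5->T, B4->T, B5->F, B4->T, B5->F, B4->T, B5->F, B4->T, B5->F, B4->F, ...; outcomes B1=F, B2=E, B3=T, B4=T, B4=F, B5=T, B5=F, B6=F, B7=F, B8=T, B9=F
input #3, w=1, y=11: events B2->E, B1->T, B4->T, B5->T, B4->T, B5->F, B4->T, B5->F, B4->T, B5->F, B4->T, B5->F, B4->F, B6->F, ...; outcomes B1=T, B2=E, B4=T, B4=F, B5=T, B5=F, B6=F, B7=F, B8=F, B10=T
input #4, w=5, y=5: events B2->E, B1->F, B3->T, B4->T, B5->T, B4->T, B5->F, B4->T, B5->F, B4->T, B5->F, B4->T, B5->F, B4->F, ...; outcomes B1=F, B2=E, B3=T, B4=T, B4=F, B5=T, B5=F, B6=F, B7=F, B8=T, B9=F
the full pool covers 15 outcomes: B1=T, B1=F, B2=E, B3=T, B4=T, B4=F, B5=T, B5=F, B6=F, B7=T, B7=F, B8=T, B8=F, B9=F, B10=T
checked all size-1 subsets: none covers 15 outcomes (max 11/15)
at size 2, {1, 3} reaches all 15 outcomes; every lexicographically earlier size-2 subset fails

Answer: 1, 3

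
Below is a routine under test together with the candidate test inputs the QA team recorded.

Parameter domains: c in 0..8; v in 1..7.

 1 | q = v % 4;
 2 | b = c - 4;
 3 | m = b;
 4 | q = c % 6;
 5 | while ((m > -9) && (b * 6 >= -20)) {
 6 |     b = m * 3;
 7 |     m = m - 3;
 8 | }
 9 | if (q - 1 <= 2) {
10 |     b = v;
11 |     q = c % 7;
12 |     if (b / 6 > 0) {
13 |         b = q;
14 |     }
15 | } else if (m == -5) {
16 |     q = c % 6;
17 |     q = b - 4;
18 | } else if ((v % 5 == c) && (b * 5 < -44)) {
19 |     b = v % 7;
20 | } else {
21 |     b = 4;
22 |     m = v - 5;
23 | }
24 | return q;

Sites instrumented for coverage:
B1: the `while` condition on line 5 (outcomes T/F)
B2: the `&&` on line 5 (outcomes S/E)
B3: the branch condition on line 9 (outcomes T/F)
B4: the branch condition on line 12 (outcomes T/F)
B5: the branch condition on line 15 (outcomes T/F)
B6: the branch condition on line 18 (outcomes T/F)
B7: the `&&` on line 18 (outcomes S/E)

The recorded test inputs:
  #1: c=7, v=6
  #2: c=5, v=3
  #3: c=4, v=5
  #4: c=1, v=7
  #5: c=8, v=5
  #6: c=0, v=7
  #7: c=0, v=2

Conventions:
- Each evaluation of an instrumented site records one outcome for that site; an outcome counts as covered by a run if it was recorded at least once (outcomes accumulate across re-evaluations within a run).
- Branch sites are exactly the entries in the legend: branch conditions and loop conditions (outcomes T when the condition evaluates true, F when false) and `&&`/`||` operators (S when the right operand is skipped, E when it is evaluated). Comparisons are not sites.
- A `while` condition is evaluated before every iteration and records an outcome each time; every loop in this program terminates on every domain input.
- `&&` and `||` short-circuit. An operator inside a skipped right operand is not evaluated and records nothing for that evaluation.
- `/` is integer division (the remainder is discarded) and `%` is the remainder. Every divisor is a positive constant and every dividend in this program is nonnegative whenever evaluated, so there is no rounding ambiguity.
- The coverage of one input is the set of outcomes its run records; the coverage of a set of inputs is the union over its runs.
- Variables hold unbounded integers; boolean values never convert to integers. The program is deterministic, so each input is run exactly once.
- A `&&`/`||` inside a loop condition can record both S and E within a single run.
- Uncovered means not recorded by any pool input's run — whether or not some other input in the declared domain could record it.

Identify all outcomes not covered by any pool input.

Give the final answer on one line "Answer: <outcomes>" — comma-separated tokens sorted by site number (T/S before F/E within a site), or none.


test 1 (c=7, v=6) fires B2->E, B1->T, B2->E, B1->T, B2->E, B1->T, B2->E, B1->F, B3->T, B4->T; hits B1=T, B1=F, B2=E, B3=T, B4=T
test 2 (c=5, v=3) fires B2->E, B1->T, B2->E, B1->T, B2->E, B1->F, B3->F, B5->T; hits B1=T, B1=F, B2=E, B3=F, B5=T
test 3 (c=4, v=5) fires B2->E, B1->T, B2->E, B1->T, B2->E, B1->F, B3->F, B5->F, B7->S, B6->F; hits B1=T, B1=F, B2=E, B3=F, B5=F, B6=F, B7=S
test 4 (c=1, v=7) fires B2->E, B1->T, B2->E, B1->F, B3->T, B4->T; hits B1=T, B1=F, B2=E, B3=T, B4=T
test 5 (c=8, v=5) fires B2->E, B1->T, B2->E, B1->T, B2->E, B1->T, B2->E, B1->F, B3->T, B4->F; hits B1=T, B1=F, B2=E, B3=T, B4=F
test 6 (c=0, v=7) fires B2->E, B1->F, B3->T, B4->T; hits B1=F, B2=E, B3=T, B4=T
test 7 (c=0, v=2) fires B2->E, B1->F, B3->T, B4->F; hits B1=F, B2=E, B3=T, B4=F
union over the pool: B1=T, B1=F, B2=E, B3=T, B3=F, B4=T, B4=F, B5=T, B5=F, B6=F, B7=S
uncovered (3 of 14): B2=S, B6=T, B7=E
Answer: B2=S, B6=T, B7=E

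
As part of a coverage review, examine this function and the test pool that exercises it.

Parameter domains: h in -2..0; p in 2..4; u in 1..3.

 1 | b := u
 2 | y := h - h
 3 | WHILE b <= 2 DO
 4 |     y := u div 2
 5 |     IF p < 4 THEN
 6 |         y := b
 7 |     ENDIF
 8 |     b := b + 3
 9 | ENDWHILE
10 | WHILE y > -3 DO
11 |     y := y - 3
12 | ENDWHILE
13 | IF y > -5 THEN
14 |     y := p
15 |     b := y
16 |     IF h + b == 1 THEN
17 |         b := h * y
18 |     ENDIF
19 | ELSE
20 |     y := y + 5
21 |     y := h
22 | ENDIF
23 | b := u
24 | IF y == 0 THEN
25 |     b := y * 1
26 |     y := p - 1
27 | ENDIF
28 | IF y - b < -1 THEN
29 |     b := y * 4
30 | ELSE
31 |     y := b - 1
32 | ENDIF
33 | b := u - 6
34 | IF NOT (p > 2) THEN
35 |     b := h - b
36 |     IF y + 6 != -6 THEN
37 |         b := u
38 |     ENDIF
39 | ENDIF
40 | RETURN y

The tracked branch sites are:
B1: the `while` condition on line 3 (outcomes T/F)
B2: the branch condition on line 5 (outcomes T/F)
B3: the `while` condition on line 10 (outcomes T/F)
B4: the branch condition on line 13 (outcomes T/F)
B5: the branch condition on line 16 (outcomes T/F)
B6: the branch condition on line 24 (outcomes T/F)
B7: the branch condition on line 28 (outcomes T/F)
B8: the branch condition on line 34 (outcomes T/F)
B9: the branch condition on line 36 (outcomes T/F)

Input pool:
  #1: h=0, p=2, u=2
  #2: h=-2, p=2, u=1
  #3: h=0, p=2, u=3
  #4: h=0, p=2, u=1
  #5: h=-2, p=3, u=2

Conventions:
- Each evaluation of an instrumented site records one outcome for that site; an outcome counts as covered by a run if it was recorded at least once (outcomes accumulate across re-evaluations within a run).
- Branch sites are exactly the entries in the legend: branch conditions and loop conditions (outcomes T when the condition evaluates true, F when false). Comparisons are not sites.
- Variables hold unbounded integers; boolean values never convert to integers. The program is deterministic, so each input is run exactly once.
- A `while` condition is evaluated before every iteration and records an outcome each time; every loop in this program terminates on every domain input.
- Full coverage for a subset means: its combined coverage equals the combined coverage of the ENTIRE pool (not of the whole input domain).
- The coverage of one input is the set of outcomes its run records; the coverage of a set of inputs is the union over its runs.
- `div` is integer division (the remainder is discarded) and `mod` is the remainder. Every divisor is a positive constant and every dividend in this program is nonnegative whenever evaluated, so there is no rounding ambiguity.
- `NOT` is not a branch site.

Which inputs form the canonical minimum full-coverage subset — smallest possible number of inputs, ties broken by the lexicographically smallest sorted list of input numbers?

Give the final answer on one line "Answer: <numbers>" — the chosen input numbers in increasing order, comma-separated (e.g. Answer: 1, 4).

#1 (h=0, p=2, u=2) -> B1->T, B2->T, B1->F, B3->T, B3->T, B3->F, B4->T, B5->F, B6->F, B7->F, B8->T, B9->T; covered: B1=T, B1=F, B2=T, B3=T, B3=F, B4=T, B5=F, B6=F, B7=F, B8=T, B9=T
#2 (h=-2, p=2, u=1) -> B1->T, B2->T, B1->F, B3->T, B3->T, B3->F, B4->F, B6->F, B7->T, B8->T, B9->T; covered: B1=T, B1=F, B2=T, B3=T, B3=F, B4=F, B6=F, B7=T, B8=T, B9=T
#3 (h=0, p=2, u=3) -> B1->F, B3->T, B3->F, B4->T, B5->F, B6->F, B7->F, B8->T, B9->T; covered: B1=F, B3=T, B3=F, B4=T, B5=F, B6=F, B7=F, B8=T, B9=T
#4 (h=0, p=2, u=1) -> B1->T, B2->T, B1->F, B3->T, B3->T, B3->F, B4->F, B6->T, B7->F, B8->T, B9->T; covered: B1=T, B1=F, B2=T, B3=T, B3=F, B4=F, B6=T, B7=F, B8=T, B9=T
#5 (h=-2, p=3, u=2) -> B1->T, B2->T, B1->F, B3->T, B3->T, B3->F, B4->T, B5->T, B6->F, B7->F, B8->F; covered: B1=T, B1=F, B2=T, B3=T, B3=F, B4=T, B5=T, B6=F, B7=F, B8=F
pool-wide coverage (16 outcomes): B1=T, B1=F, B2=T, B3=T, B3=F, B4=T, B4=F, B5=T, B5=F, B6=T, B6=F, B7=T, B7=F, B8=T, B8=F, B9=T
size 1 is not enough: best union over all size-1 subsets is 11/16
size 2 is not enough: best union over all size-2 subsets is 14/16
size 3 is not enough: best union over all size-3 subsets is 15/16
at size 4, {1, 2, 4, 5} reaches all 16 outcomes; every lexicographically earlier size-4 subset fails

Answer: 1, 2, 4, 5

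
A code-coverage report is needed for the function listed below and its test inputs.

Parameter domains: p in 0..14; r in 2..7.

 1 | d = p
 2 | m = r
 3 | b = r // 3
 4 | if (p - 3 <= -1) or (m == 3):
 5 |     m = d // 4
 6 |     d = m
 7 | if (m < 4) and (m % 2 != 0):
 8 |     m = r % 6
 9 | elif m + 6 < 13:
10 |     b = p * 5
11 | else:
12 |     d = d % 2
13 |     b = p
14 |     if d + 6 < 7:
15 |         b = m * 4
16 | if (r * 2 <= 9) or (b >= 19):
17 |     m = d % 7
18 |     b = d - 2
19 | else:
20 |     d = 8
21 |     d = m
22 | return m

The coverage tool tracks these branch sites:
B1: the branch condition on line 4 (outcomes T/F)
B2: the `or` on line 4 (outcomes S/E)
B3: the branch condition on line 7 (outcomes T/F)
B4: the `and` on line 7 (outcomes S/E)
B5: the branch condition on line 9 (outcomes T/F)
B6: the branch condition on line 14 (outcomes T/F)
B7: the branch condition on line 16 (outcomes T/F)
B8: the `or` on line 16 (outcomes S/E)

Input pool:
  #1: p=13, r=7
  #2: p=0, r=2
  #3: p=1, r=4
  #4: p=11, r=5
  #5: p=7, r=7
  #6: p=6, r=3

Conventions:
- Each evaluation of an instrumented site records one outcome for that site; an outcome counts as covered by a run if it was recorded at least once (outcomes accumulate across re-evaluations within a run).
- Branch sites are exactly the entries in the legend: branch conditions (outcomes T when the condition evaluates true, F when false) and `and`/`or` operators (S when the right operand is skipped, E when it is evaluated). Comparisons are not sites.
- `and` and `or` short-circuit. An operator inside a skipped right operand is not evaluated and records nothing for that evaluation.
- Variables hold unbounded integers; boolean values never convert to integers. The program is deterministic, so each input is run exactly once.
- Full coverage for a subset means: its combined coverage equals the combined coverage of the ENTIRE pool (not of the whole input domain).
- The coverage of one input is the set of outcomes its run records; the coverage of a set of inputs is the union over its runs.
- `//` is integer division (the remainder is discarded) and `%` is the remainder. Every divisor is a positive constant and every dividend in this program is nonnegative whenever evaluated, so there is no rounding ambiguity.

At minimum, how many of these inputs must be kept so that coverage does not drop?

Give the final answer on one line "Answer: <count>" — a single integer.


input #1 (p=13, r=7): events B2->E, B1->F, B4->S, B3->F, B5->F, B6->F, B8->E, B7->F; covers B1=F, B2=E, B3=F, B4=S, B5=F, B6=F, B7=F, B8=E
input #2 (p=0, r=2): events B2->S, B1->T, B4->E, B3->F, B5->T, B8->S, B7->T; covers B1=T, B2=S, B3=F, B4=E, B5=T, B7=T, B8=S
input #3 (p=1, r=4): events B2->S, B1->T, B4->E, B3->F, B5->T, B8->S, B7->T; covers B1=T, B2=S, B3=F, B4=E, B5=T, B7=T, B8=S
input #4 (p=11, r=5): events B2->E, B1->F, B4->S, B3->F, B5->T, B8->E, B7->T; covers B1=F, B2=E, B3=F, B4=S, B5=T, B7=T, B8=E
input #5 (p=7, r=7): events B2->E, B1->F, B4->S, B3->F, B5->F, B6->F, B8->E, B7->F; covers B1=F, B2=E, B3=F, B4=S, B5=F, B6=F, B7=F, B8=E
input #6 (p=6, r=3): events B2->E, B1->T, B4->E, B3->T, B8->S, B7->T; covers B1=T, B2=E, B3=T, B4=E, B7=T, B8=S
pool-wide coverage (15 outcomes): B1=T, B1=F, B2=S, B2=E, B3=T, B3=F, B4=S, B4=E, B5=T, B5=F, B6=F, B7=T, B7=F, B8=S, B8=E
size 1 is not enough: best union over all size-1 subsets is 8/15
size 2 is not enough: best union over all size-2 subsets is 14/15
inputs {1, 2, 6} (size 3) cover everything; no size-3 subset with a lexicographically smaller index list covers all 15
Answer: 3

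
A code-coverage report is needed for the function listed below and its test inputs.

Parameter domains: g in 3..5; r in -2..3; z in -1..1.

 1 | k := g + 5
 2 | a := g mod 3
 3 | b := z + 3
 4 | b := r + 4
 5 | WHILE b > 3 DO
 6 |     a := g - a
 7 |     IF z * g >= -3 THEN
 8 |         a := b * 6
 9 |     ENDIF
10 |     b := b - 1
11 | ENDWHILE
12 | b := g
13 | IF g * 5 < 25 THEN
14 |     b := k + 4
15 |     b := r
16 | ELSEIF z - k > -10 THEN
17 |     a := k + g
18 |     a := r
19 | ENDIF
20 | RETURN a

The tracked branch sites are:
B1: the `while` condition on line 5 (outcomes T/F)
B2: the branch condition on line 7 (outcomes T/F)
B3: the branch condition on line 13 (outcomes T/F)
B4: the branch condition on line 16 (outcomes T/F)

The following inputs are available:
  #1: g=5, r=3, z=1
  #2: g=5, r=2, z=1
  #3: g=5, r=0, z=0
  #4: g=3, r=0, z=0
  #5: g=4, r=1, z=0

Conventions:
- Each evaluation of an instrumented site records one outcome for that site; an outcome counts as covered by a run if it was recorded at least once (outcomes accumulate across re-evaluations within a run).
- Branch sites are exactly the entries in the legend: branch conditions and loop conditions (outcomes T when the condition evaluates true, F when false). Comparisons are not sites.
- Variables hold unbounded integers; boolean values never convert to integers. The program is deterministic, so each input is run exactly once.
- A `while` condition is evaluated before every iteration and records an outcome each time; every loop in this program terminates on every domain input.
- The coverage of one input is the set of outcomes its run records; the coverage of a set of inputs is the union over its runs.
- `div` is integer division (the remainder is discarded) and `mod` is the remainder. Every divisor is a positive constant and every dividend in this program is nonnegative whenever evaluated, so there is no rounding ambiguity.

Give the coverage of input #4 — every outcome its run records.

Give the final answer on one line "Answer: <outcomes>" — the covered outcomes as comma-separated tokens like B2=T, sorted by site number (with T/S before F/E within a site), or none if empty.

Event log for input #4 (g=3, r=0, z=0):
  B1->T, B2->T, B1->F, B3->T
as a set, this run covers: B1=T, B1=F, B2=T, B3=T

Answer: B1=T, B1=F, B2=T, B3=T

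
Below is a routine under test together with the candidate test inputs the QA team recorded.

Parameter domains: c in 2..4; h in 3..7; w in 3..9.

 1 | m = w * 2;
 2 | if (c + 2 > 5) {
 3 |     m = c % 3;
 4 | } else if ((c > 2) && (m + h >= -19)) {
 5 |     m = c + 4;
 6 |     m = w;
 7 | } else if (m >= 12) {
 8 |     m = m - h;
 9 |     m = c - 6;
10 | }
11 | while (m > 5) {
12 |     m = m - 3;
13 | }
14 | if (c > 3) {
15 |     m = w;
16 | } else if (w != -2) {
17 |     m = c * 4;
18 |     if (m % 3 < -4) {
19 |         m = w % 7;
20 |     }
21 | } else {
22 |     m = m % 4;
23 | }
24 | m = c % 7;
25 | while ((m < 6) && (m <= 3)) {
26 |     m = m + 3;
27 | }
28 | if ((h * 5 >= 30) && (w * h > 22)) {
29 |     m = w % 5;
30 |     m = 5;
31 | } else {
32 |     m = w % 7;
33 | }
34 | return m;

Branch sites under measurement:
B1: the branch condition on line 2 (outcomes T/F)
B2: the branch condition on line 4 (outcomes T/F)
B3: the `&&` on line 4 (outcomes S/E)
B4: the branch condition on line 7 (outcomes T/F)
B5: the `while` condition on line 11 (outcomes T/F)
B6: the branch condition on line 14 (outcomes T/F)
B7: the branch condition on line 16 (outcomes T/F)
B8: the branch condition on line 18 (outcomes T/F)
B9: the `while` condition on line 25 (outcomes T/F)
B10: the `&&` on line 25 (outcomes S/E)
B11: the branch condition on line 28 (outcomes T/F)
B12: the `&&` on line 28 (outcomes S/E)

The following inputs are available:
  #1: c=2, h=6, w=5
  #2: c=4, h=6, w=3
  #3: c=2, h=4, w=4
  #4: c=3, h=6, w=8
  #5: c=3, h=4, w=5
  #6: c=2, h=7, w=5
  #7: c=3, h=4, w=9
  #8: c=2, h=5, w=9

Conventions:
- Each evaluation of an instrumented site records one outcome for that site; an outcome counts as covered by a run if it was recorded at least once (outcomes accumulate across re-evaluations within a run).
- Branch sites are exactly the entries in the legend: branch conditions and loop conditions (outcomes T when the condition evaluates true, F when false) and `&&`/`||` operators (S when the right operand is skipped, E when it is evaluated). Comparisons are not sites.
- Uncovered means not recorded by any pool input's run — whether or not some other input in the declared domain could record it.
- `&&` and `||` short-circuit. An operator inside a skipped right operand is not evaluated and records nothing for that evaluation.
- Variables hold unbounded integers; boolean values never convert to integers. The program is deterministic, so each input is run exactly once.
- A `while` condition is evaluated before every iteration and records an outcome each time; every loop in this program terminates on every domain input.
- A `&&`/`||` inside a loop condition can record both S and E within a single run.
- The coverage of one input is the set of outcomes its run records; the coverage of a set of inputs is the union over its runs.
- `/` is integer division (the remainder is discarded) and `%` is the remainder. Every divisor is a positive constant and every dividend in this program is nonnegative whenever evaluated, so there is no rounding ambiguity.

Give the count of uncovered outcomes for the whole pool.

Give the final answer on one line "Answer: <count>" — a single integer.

input #1 (c=2, h=6, w=5): events B1->F, B3->S, B2->F, B4->F, B5->T, B5->T, B5->F, B6->F, B7->T, B8->F, B10->E, B9->T, B10->E, B9->F, ...; covers B1=F, B2=F, B3=S, B4=F, B5=T, B5=F, B6=F, B7=T, B8=F, B9=T, B9=F, B10=E, B11=T, B12=E
input #2 (c=4, h=6, w=3): events B1->T, B5->F, B6->T, B10->E, B9->F, B12->E, B11->F; covers B1=T, B5=F, B6=T, B9=F, B10=E, B11=F, B12=E
input #3 (c=2, h=4, w=4): events B1->F, B3->S, B2->F, B4->F, B5->T, B5->F, B6->F, B7->T, B8->F, B10->E, B9->T, B10->E, B9->F, B12->S, ...; covers B1=F, B2=F, B3=S, B4=F, B5=T, B5=F, B6=F, B7=T, B8=F, B9=T, B9=F, B10=E, B11=F, B12=S
input #4 (c=3, h=6, w=8): events B1->F, B3->E, B2->T, B5->T, B5->F, B6->F, B7->T, B8->F, B10->E, B9->T, B10->S, B9->F, B12->E, B11->T; covers B1=F, B2=T, B3=E, B5=T, B5=F, B6=F, B7=T, B8=F, B9=T, B9=F, B10=S, B10=E, B11=T, B12=E
input #5 (c=3, h=4, w=5): events B1->F, B3->E, B2->T, B5->F, B6->F, B7->T, B8->F, B10->E, B9->T, B10->S, B9->F, B12->S, B11->F; covers B1=F, B2=T, B3=E, B5=F, B6=F, B7=T, B8=F, B9=T, B9=F, B10=S, B10=E, B11=F, B12=S
input #6 (c=2, h=7, w=5): events B1->F, B3->S, B2->F, B4->F, B5->T, B5->T, B5->F, B6->F, B7->T, B8->F, B10->E, B9->T, B10->E, B9->F, ...; covers B1=F, B2=F, B3=S, B4=F, B5=T, B5=F, B6=F, B7=T, B8=F, B9=T, B9=F, B10=E, B11=T, B12=E
input #7 (c=3, h=4, w=9): events B1->F, B3->E, B2->T, B5->T, B5->T, B5->F, B6->F, B7->T, B8->F, B10->E, B9->T, B10->S, B9->F, B12->S, ...; covers B1=F, B2=T, B3=E, B5=T, B5=F, B6=F, B7=T, B8=F, B9=T, B9=F, B10=S, B10=E, B11=F, B12=S
input #8 (c=2, h=5, w=9): events B1->F, B3->S, B2->F, B4->T, B5->F, B6->F, B7->T, B8->F, B10->E, B9->T, B10->E, B9->F, B12->S, B11->F; covers B1=F, B2=F, B3=S, B4=T, B5=F, B6=F, B7=T, B8=F, B9=T, B9=F, B10=E, B11=F, B12=S
union over the pool: B1=T, B1=F, B2=T, B2=F, B3=S, B3=E, B4=T, B4=F, B5=T, B5=F, B6=T, B6=F, B7=T, B8=F, B9=T, B9=F, B10=S, B10=E, B11=T, B11=F, B12=S, B12=E
uncovered (2 of 24): B7=F, B8=T

Answer: 2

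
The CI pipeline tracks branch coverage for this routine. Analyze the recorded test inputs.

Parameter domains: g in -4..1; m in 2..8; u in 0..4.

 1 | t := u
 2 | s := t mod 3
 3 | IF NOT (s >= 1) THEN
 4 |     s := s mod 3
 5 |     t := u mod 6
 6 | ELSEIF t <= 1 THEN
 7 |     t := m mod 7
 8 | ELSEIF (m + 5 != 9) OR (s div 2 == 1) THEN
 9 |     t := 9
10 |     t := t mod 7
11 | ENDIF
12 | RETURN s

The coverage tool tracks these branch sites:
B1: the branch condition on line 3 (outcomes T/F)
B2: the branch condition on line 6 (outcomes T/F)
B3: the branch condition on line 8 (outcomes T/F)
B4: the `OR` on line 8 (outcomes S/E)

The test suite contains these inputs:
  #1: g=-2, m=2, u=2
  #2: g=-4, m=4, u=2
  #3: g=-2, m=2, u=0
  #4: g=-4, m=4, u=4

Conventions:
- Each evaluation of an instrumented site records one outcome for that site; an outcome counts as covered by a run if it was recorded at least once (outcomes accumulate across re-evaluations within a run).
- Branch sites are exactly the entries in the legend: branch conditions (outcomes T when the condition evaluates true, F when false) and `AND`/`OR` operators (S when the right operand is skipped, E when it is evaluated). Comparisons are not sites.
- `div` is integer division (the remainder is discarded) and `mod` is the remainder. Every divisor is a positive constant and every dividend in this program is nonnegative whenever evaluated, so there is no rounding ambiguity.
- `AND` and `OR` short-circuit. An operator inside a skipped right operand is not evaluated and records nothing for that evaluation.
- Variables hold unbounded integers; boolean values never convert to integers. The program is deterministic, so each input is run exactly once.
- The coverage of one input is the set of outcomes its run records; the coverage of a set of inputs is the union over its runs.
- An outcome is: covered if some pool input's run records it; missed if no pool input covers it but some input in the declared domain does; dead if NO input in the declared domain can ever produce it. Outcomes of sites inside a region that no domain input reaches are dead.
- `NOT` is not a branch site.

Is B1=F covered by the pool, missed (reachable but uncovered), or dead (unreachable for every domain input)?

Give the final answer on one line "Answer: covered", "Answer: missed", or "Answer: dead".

B1=F is recorded by pool input(s) 1, 2, 4 -> covered

Answer: covered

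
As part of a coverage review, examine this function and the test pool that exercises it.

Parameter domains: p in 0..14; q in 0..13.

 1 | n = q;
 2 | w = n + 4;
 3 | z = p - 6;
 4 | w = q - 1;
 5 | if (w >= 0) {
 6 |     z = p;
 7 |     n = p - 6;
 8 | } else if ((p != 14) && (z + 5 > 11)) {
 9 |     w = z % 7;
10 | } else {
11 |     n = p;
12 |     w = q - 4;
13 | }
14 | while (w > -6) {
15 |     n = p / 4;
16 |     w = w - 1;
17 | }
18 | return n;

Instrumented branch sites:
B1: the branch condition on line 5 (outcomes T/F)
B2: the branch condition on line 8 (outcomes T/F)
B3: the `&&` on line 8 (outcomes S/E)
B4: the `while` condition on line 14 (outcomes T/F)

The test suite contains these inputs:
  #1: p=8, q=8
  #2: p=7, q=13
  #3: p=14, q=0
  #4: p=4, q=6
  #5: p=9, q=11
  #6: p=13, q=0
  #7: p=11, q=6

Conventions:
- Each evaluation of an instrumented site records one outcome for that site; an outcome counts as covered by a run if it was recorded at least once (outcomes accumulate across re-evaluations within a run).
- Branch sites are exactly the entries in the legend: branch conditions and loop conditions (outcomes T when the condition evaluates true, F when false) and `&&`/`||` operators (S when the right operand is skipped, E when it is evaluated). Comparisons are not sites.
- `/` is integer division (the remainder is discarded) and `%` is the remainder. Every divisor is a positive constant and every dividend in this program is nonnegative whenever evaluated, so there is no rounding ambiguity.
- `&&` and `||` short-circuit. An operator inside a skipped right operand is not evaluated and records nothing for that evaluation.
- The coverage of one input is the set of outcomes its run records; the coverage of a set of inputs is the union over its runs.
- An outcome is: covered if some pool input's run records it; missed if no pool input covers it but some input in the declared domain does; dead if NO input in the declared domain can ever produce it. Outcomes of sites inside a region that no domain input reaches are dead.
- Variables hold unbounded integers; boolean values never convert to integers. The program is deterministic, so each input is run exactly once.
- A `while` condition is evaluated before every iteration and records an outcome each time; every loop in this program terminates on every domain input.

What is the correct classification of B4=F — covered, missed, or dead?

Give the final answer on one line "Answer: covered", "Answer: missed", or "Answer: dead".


B4=F is recorded by pool input(s) 1, 2, 3, 4, 5, 6, 7 -> covered
Answer: covered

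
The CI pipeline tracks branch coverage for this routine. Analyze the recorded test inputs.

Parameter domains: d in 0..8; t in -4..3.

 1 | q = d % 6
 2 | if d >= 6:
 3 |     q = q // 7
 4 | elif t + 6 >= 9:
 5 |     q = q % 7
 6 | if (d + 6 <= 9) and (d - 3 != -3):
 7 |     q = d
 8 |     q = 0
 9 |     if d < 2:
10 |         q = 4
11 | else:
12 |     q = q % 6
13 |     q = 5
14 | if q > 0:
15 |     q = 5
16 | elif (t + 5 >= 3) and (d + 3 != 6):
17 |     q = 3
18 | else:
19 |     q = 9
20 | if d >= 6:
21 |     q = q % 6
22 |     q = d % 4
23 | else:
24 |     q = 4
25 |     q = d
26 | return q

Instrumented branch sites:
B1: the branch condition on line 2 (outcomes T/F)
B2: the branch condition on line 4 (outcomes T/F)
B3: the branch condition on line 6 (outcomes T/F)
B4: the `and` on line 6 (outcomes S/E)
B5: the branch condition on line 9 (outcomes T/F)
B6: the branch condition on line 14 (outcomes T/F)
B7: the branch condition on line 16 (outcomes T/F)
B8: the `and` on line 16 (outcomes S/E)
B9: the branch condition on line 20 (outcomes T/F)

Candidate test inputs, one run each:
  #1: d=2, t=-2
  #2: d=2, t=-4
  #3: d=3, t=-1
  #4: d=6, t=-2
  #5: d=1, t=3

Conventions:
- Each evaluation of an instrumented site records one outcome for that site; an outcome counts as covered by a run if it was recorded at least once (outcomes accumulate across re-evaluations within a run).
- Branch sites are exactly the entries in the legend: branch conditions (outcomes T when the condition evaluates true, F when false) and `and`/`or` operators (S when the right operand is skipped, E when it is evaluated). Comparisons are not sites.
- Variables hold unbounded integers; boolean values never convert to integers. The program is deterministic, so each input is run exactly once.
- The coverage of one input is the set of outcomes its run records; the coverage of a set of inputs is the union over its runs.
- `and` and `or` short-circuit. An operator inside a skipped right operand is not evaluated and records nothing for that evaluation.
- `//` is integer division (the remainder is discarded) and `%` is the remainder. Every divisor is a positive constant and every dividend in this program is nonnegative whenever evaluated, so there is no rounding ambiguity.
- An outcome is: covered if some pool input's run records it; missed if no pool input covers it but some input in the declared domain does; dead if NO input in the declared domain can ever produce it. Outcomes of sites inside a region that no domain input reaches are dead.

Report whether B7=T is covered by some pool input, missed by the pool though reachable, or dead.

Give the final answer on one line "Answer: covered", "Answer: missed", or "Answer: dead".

B7=T is recorded by pool input(s) 1 -> covered

Answer: covered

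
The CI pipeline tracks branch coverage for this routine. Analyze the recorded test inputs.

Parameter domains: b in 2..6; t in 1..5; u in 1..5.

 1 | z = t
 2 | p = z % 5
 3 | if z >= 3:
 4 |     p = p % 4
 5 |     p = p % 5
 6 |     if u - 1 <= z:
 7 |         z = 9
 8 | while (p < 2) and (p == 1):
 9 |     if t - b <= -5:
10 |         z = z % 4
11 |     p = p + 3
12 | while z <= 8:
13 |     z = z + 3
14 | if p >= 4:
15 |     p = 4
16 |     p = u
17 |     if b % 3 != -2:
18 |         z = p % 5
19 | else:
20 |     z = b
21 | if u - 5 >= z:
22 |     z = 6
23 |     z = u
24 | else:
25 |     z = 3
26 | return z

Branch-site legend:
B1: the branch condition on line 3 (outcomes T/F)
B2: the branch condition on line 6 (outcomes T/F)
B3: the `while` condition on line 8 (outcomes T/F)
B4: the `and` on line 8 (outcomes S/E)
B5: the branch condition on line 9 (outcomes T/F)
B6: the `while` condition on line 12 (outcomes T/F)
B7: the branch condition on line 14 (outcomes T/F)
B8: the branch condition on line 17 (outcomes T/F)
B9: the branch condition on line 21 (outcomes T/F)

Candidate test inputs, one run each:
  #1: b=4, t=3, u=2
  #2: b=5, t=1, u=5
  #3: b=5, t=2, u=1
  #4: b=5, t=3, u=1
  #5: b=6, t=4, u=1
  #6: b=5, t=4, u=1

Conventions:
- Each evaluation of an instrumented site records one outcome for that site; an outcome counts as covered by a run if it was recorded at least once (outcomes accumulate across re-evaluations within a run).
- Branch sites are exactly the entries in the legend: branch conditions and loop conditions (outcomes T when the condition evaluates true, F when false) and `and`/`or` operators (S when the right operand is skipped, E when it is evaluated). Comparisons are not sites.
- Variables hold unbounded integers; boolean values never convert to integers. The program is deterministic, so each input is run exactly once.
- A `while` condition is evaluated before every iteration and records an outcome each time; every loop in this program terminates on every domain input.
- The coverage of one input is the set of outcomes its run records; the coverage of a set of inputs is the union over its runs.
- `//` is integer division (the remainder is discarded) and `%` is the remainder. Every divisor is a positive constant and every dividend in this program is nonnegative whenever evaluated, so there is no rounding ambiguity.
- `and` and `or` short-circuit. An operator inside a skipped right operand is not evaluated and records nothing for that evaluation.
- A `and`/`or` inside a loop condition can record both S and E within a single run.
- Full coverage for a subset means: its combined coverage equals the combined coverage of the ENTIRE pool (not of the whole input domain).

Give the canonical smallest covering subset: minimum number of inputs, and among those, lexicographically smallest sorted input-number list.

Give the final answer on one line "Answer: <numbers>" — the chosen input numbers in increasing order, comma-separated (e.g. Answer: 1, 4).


#1 (b=4, t=3, u=2) -> covered: B1=T, B2=T, B3=F, B4=S, B6=F, B7=F, B9=F
#2 (b=5, t=1, u=5) -> covered: B1=F, B3=T, B3=F, B4=S, B4=E, B5=F, B6=T, B6=F, B7=T, B8=T, B9=T
#3 (b=5, t=2, u=1) -> covered: B1=F, B3=F, B4=S, B6=T, B6=F, B7=F, B9=F
#4 (b=5, t=3, u=1) -> covered: B1=T, B2=T, B3=F, B4=S, B6=F, B7=F, B9=F
#5 (b=6, t=4, u=1) -> covered: B1=T, B2=T, B3=F, B4=E, B6=F, B7=F, B9=F
#6 (b=5, t=4, u=1) -> covered: B1=T, B2=T, B3=F, B4=E, B6=F, B7=F, B9=F
together the pool reaches 15 outcomes: B1=T, B1=F, B2=T, B3=T, B3=F, B4=S, B4=E, B5=F, B6=T, B6=F, B7=T, B7=F, B8=T, B9=T, B9=F
size 1 is not enough: best union over all size-1 subsets is 11/15
inputs {1, 2} (size 2) cover everything; no size-2 subset with a lexicographically smaller index list covers all 15
Answer: 1, 2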